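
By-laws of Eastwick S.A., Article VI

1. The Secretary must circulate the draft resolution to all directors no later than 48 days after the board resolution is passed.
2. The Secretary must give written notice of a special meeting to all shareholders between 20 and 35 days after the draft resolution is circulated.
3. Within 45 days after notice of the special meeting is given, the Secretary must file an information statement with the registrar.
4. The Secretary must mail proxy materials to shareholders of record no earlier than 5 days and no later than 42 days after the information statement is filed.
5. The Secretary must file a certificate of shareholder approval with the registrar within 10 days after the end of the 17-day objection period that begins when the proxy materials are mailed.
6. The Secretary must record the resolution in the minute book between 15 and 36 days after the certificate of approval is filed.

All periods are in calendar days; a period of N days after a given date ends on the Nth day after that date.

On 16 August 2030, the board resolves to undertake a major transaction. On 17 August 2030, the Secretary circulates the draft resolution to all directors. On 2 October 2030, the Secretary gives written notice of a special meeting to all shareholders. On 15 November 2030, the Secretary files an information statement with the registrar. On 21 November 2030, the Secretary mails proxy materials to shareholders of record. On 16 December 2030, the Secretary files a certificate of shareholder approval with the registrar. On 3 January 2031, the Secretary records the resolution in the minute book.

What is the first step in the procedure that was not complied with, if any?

Step 2

(1) due by 16 August 2030 + 48 days = 3 October 2030; 17 August 2030 is within that limit.
(2) the permitted window runs from 17 August 2030 + 20 = 6 September 2030 to 17 August 2030 + 35 = 21 September 2030; done 2 October 2030 — 11 days after the window closed.
That is the first point of non-compliance.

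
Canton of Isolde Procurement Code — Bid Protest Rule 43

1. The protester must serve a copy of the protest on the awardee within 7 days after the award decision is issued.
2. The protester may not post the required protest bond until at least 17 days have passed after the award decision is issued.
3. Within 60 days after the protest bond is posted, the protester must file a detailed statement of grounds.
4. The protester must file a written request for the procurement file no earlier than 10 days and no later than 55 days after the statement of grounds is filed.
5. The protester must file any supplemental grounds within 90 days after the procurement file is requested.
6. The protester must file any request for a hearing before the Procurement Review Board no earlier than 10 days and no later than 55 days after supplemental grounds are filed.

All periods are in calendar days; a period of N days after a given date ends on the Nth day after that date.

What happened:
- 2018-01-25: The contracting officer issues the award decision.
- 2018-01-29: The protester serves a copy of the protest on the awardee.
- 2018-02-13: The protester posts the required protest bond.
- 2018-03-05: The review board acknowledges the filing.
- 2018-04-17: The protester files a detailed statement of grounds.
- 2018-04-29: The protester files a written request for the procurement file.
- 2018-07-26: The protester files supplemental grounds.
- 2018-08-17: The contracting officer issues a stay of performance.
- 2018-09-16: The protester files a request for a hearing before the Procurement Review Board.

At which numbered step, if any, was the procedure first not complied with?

Step 3

Step 1: 7 days after 2018-01-25 (when the award decision is issued) is 2018-02-01; done 2018-01-29 — timely.
Step 2: the earliest permitted date is 17 days after 2018-01-25 (when the award decision is issued), i.e. 2018-02-11; done 2018-02-13, after the minimum wait.
Step 3: 60 days after 2018-02-13 (when the protest bond is posted) is 2018-04-14; 2018-04-17 misses that deadline by 3 days.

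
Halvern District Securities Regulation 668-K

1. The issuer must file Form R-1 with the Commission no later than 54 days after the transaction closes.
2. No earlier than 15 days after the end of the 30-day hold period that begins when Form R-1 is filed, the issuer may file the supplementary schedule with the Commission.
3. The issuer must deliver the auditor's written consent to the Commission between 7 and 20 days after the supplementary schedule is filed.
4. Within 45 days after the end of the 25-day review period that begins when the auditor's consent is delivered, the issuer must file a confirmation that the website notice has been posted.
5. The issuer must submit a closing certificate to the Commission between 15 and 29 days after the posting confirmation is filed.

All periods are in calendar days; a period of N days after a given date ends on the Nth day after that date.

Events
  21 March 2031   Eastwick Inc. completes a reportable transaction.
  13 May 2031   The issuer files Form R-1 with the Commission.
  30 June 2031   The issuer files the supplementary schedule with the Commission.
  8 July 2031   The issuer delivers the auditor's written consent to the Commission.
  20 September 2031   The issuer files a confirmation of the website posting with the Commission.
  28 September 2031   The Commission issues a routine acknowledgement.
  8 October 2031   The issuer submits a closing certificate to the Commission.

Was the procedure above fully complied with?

No

(1) due by 21 March 2031 + 54 days = 14 May 2031; completed 13 May 2031, before the deadline.
(2) permitted from 12 June 2031 + 15 days = 27 June 2031 onward; done 30 June 2031 — permitted.
(3) the permitted window runs from 30 June 2031 + 7 = 7 July 2031 to 30 June 2031 + 20 = 20 July 2031; done 8 July 2031, which is between those dates.
(4) due by 2 August 2031 + 45 days = 16 September 2031; 20 September 2031 misses that deadline by 4 days.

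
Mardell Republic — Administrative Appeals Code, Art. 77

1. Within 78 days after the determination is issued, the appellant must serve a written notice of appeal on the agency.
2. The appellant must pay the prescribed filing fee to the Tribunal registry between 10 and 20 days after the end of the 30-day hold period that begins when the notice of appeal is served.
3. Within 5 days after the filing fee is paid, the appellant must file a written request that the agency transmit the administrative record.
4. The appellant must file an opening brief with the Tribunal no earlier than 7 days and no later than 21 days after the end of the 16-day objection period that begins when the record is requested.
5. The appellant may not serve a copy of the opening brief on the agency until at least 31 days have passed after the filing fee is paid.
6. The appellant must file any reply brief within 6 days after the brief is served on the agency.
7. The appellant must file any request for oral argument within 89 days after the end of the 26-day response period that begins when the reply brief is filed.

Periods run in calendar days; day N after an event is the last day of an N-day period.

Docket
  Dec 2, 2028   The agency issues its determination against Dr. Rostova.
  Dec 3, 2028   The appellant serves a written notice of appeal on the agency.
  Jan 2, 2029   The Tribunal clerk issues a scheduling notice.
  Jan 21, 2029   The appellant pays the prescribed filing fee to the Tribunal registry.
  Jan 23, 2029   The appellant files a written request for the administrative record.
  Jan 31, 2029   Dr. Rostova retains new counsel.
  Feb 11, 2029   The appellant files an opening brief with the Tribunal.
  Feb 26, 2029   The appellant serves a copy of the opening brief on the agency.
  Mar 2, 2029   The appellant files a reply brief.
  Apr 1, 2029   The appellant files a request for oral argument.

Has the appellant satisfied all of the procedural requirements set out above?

Step 1: 78 days after Dec 2, 2028 (when the determination is issued) is Feb 18, 2029; Dec 3, 2028 is within that limit.
Step 2: the window is 10–20 days after Jan 2, 2029 (end of the 30-day hold period, which began when the notice of appeal is served on Dec 3, 2028), so Jan 12, 2029 through Jan 22, 2029; done Jan 21, 2029 — within the window.
Step 3: 5 days after Jan 21, 2029 (when the filing fee is paid) is Jan 26, 2029; done Jan 23, 2029 — timely.
Step 4: the window is 7–21 days after Feb 8, 2029 (end of the 16-day objection period, which began when the record is requested on Jan 23, 2029), so Feb 15, 2029 through Mar 1, 2029; done Feb 11, 2029 — 4 days before the window opened.
Later steps need not be reached.

No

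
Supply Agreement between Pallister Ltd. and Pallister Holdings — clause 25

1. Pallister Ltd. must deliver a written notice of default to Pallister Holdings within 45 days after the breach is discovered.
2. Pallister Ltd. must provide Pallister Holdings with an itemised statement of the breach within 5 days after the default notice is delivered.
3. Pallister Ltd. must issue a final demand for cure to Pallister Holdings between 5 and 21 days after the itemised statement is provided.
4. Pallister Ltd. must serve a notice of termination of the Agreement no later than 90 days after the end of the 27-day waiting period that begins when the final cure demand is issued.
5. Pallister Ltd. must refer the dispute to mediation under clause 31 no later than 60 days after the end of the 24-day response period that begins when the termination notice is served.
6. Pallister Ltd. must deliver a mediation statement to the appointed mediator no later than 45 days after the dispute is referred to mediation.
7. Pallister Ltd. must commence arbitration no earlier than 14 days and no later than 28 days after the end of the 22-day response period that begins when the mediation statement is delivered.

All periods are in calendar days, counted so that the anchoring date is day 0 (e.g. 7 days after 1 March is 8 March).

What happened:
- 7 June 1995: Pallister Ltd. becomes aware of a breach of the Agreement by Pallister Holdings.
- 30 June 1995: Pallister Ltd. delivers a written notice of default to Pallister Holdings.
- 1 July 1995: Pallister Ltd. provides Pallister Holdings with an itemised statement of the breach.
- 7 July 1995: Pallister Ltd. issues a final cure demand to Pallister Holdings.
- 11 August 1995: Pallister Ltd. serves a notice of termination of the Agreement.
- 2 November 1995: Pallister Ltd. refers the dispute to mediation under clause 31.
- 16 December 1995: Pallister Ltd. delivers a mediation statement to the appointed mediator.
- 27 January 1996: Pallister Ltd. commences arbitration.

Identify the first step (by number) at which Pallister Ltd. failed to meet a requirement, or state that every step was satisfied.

None — every step was satisfied

Step 1: 45 days after 7 June 1995 (when the breach is discovered) is 22 July 1995; done 30 June 1995 — timely.
Step 2: 5 days after 30 June 1995 (when the default notice is delivered) is 5 July 1995; 1 July 1995 is within that limit.
Step 3: the window is 5–21 days after 1 July 1995 (when the itemised statement is provided), so 6 July 1995 through 22 July 1995; done 7 July 1995 — within the window.
Step 4: 90 days after 3 August 1995 (end of the 27-day waiting period, which began when the final cure demand is issued on 7 July 1995) is 1 November 1995; completed 11 August 1995, before the deadline.
Step 5: 60 days after 4 September 1995 (end of the 24-day response period, which began when the termination notice is served on 11 August 1995) is 3 November 1995; done 2 November 1995 — timely.
Step 6: 45 days after 2 November 1995 (when the dispute is referred to mediation) is 17 December 1995; done 16 December 1995 — timely.
Step 7: the window is 14–28 days after 7 January 1996 (end of the 22-day response period, which began when the mediation statement is delivered on 16 December 1995), so 21 January 1996 through 4 February 1996; done 27 January 1996, which is between those dates.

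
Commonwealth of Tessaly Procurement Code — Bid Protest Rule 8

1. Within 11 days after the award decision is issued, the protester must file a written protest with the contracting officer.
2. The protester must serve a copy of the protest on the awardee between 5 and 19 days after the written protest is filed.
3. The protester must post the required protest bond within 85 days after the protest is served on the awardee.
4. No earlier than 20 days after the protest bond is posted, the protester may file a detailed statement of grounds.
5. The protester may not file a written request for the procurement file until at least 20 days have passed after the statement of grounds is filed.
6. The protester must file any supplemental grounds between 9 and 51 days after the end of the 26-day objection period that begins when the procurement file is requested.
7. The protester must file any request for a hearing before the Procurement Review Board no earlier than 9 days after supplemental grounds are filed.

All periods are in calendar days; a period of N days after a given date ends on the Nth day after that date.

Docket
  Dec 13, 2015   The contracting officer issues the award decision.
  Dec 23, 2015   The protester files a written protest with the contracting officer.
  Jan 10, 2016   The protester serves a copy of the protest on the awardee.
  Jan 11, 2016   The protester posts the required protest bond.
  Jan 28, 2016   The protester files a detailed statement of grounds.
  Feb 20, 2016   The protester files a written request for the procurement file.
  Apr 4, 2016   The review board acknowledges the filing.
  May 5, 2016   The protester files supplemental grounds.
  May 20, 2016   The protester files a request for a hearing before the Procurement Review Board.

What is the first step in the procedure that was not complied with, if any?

(1) due by Dec 13, 2015 + 11 days = Dec 24, 2015; done Dec 23, 2015 — timely.
(2) the permitted window runs from Dec 23, 2015 + 5 = Dec 28, 2015 to Dec 23, 2015 + 19 = Jan 11, 2016; Jan 10, 2016 falls inside that range.
(3) due by Jan 10, 2016 + 85 days = Apr 4, 2016; done Jan 11, 2016 — timely.
(4) permitted from Jan 11, 2016 + 20 days = Jan 31, 2016 onward; acted on Jan 28, 2016, 3 days prematurely.
Later steps need not be reached.

Step 4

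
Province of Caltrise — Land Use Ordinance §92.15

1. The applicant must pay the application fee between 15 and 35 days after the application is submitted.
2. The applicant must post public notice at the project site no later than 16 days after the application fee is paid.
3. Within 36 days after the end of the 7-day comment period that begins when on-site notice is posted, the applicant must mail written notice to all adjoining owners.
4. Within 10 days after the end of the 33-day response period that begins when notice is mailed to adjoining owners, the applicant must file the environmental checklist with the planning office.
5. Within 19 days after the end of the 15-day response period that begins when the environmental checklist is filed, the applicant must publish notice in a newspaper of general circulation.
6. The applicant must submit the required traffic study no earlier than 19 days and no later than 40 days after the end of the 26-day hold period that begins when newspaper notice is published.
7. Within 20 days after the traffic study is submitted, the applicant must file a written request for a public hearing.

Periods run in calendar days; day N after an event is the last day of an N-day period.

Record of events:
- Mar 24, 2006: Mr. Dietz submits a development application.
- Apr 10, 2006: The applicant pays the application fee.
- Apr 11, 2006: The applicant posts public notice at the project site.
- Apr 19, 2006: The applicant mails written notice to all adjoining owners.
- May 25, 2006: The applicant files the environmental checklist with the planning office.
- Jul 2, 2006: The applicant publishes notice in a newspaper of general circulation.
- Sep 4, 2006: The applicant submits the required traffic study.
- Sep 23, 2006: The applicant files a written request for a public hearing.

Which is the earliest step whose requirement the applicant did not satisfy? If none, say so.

(1) the permitted window runs from Mar 24, 2006 + 15 = Apr 8, 2006 to Mar 24, 2006 + 35 = Apr 28, 2006; done Apr 10, 2006 — within the window.
(2) due by Apr 10, 2006 + 16 days = Apr 26, 2006; completed Apr 11, 2006, before the deadline.
(3) due by Apr 18, 2006 + 36 days = May 24, 2006; Apr 19, 2006 is within that limit.
(4) due by May 22, 2006 + 10 days = Jun 1, 2006; done May 25, 2006 — timely.
(5) due by Jun 9, 2006 + 19 days = Jun 28, 2006; Jul 2, 2006 misses that deadline by 4 days.

Step 5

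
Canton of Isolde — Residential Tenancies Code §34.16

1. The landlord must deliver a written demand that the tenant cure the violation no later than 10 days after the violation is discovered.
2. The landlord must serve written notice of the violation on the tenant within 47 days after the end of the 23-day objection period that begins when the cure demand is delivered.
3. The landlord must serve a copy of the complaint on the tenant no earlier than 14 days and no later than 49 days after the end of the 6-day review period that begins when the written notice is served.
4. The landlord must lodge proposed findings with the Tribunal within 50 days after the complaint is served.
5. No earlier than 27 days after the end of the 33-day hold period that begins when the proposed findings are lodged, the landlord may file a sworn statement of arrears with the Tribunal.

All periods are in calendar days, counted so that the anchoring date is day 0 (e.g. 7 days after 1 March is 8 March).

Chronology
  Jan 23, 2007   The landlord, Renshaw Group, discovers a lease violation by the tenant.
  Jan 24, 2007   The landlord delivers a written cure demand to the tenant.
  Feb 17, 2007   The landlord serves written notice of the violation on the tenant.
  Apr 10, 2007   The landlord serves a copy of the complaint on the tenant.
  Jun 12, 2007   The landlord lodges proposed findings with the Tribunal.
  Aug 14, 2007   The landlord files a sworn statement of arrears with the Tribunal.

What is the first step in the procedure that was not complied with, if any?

Step 1: 10 days after Jan 23, 2007 (when the violation is discovered) is Feb 2, 2007; done Jan 24, 2007 — timely.
Step 2: 47 days after Feb 16, 2007 (end of the 23-day objection period, which began when the cure demand is delivered on Jan 24, 2007) is Apr 4, 2007; done Feb 17, 2007 — timely.
Step 3: the window is 14–49 days after Feb 23, 2007 (end of the 6-day review period, which began when the written notice is served on Feb 17, 2007), so Mar 9, 2007 through Apr 13, 2007; done Apr 10, 2007, which is between those dates.
Step 4: 50 days after Apr 10, 2007 (when the complaint is served) is May 30, 2007; not done until Jun 12, 2007, 13 days after the deadline.
Later steps need not be reached.

Step 4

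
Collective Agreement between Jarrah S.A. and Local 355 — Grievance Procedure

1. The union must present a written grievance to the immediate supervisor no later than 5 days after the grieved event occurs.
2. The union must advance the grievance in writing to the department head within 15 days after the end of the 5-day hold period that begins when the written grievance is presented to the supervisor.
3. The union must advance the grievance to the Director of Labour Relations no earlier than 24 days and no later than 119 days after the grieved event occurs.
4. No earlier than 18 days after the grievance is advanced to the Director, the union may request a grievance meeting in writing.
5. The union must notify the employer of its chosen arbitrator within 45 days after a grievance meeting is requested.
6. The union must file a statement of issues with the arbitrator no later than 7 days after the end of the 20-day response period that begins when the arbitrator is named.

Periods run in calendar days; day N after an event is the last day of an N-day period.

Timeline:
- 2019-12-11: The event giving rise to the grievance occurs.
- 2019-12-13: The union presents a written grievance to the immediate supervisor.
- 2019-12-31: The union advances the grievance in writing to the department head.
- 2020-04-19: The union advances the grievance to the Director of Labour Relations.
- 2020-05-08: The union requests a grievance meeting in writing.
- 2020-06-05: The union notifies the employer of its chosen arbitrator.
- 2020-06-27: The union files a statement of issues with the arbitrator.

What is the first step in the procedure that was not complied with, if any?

Step 3

Step 1: 5 days after 2019-12-11 (when the grieved event occurs) is 2019-12-16; completed 2019-12-13, before the deadline.
Step 2: 15 days after 2019-12-18 (end of the 5-day hold period, which began when the written grievance is presented to the supervisor on 2019-12-13) is 2020-01-02; done 2019-12-31 — timely.
Step 3: the window is 24–119 days after 2019-12-11 (when the grieved event occurs), so 2020-01-04 through 2020-04-08; done 2020-04-19 — 11 days after the window closed.
The procedure was therefore not followed at step 3.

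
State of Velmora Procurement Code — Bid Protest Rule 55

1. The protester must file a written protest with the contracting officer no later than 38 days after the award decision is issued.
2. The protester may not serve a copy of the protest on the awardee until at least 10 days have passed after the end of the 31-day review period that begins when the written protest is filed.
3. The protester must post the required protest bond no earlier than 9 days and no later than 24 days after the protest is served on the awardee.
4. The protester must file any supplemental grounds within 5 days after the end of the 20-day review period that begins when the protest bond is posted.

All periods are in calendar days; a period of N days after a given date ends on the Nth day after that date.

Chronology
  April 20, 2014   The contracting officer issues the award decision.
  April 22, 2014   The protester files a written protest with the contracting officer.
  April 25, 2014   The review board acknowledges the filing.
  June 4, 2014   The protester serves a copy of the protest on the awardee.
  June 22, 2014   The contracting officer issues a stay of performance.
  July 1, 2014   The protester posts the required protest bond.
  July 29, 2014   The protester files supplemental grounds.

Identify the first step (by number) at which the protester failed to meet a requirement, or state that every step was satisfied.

Step 1: 38 days after April 20, 2014 (when the award decision is issued) is May 28, 2014; completed April 22, 2014, before the deadline.
Step 2: the earliest permitted date is 10 days after May 23, 2014 (end of the 31-day review period, which began when the written protest is filed on April 22, 2014), i.e. June 2, 2014; done June 4, 2014, after the minimum wait.
Step 3: the window is 9–24 days after June 4, 2014 (when the protest is served on the awardee), so June 13, 2014 through June 28, 2014; done July 1, 2014 — 3 days after the window closed.
That is the first point of non-compliance.

Step 3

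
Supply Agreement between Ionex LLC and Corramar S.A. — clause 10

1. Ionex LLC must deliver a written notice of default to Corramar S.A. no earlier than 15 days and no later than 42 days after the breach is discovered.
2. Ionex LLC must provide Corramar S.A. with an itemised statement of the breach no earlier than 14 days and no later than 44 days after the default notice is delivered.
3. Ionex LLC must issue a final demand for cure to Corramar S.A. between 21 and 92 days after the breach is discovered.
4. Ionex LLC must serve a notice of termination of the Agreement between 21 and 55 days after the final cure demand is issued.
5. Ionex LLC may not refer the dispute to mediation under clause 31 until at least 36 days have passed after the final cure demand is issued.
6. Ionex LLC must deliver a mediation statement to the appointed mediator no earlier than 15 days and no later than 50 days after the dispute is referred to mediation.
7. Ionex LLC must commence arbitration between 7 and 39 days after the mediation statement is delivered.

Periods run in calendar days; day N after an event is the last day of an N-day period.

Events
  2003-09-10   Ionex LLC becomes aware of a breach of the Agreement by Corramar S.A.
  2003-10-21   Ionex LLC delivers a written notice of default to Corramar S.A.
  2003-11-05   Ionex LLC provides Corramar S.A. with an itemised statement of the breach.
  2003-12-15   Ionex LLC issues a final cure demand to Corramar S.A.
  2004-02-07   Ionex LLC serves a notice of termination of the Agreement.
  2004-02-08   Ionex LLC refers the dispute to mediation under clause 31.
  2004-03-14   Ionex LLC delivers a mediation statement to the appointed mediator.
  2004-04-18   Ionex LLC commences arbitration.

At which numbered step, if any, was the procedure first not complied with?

Step 1: the window is 15–42 days after 2003-09-10 (when the breach is discovered), so 2003-09-25 through 2003-10-22; done 2003-10-21 — within the window.
Step 2: the window is 14–44 days after 2003-10-21 (when the default notice is delivered), so 2003-11-04 through 2003-12-04; done 2003-11-05, which is between those dates.
Step 3: the window is 21–92 days after 2003-09-10 (when the breach is discovered), so 2003-10-01 through 2003-12-11; done 2003-12-15 — 4 days after the window closed.
That is the first point of non-compliance.

Step 3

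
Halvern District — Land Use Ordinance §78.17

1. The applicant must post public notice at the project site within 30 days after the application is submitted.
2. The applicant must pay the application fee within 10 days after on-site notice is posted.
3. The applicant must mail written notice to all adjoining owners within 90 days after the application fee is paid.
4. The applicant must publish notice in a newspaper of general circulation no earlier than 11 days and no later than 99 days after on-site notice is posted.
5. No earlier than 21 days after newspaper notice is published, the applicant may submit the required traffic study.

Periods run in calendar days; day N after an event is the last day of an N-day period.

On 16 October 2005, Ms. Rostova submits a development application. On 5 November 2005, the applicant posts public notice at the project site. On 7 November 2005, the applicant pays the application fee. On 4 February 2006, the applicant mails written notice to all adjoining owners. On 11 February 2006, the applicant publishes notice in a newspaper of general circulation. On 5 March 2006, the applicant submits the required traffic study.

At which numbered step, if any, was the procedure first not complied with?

None — every step was satisfied

(1) due by 16 October 2005 + 30 days = 15 November 2005; 5 November 2005 is within that limit.
(2) due by 5 November 2005 + 10 days = 15 November 2005; 7 November 2005 is within that limit.
(3) due by 7 November 2005 + 90 days = 5 February 2006; done 4 February 2006 — timely.
(4) the permitted window runs from 5 November 2005 + 11 = 16 November 2005 to 5 November 2005 + 99 = 12 February 2006; done 11 February 2006, which is between those dates.
(5) permitted from 11 February 2006 + 21 days = 4 March 2006 onward; done 5 March 2006 — permitted.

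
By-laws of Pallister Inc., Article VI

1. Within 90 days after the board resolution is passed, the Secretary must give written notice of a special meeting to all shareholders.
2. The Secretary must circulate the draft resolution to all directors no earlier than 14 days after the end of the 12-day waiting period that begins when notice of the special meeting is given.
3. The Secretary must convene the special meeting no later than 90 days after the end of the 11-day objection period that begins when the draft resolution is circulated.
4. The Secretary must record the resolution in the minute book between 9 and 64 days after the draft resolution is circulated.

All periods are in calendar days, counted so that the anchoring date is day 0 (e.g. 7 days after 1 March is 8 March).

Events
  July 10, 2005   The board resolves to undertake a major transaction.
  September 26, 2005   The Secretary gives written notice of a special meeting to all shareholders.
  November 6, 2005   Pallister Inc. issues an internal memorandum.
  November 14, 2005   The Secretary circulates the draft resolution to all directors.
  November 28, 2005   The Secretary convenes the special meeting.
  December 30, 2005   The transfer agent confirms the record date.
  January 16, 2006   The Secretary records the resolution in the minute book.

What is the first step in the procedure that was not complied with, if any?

(1) due by July 10, 2005 + 90 days = October 8, 2005; done September 26, 2005 — timely.
(2) permitted from October 8, 2005 + 14 days = October 22, 2005 onward; November 14, 2005 is on or after that date.
(3) due by November 25, 2005 + 90 days = February 23, 2006; done November 28, 2005 — timely.
(4) the permitted window runs from November 14, 2005 + 9 = November 23, 2005 to November 14, 2005 + 64 = January 17, 2006; done January 16, 2006 — within the window.

None — every step was satisfied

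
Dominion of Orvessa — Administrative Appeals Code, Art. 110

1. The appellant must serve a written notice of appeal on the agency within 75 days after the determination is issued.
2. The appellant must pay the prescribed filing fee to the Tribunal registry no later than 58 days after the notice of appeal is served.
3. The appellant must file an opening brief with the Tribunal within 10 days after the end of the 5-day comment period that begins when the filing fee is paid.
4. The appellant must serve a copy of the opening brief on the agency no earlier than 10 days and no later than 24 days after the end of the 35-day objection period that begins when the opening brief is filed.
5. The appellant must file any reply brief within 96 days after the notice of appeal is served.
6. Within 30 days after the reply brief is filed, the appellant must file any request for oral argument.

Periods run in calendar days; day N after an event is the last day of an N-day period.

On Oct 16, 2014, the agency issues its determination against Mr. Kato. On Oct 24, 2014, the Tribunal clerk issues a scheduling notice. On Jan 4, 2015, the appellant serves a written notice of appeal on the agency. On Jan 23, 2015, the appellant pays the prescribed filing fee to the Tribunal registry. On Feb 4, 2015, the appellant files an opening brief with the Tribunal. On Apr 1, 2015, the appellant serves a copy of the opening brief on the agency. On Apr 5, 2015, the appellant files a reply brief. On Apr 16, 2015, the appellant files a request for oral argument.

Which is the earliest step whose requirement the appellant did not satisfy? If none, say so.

Step 1

Step 1: 75 days after Oct 16, 2014 (when the determination is issued) is Dec 30, 2014; Jan 4, 2015 misses that deadline by 5 days.
No need to go further; step 1 was not satisfied.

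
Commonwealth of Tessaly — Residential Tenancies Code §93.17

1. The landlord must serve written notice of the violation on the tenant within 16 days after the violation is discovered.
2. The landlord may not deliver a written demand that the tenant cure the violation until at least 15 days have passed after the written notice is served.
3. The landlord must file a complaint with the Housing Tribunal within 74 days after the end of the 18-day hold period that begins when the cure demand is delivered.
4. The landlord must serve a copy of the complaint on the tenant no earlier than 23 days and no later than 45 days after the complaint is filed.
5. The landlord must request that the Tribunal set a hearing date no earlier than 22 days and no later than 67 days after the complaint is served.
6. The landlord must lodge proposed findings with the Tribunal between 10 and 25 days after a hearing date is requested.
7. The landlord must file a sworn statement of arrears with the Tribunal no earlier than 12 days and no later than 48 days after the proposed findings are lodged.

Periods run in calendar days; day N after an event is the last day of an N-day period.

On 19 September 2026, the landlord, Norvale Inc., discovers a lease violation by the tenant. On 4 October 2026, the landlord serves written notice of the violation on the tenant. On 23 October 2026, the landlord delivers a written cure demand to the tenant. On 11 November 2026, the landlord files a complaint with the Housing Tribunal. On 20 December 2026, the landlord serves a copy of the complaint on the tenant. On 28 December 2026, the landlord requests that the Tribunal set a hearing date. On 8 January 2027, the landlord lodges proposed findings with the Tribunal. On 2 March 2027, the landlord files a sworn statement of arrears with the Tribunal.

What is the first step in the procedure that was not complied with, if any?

Step 1 — counting 16 days from 19 September 2026 (when the violation is discovered) gives a deadline of 5 October 2026; completed 4 October 2026, before the deadline.
Step 2 — must wait 15 days from 4 October 2026 (when the written notice is served), so not before 19 October 2026; done 23 October 2026 — permitted.
Step 3 — counting 74 days from 10 November 2026 (end of the 18-day hold period, which began when the cure demand is delivered on 23 October 2026) gives a deadline of 23 January 2027; done 11 November 2026 — timely.
Step 4 — 23 and 45 days from 11 November 2026 (when the complaint is filed) are 4 December 2026 and 26 December 2026 respectively; done 20 December 2026, which is between those dates.
Step 5 — 22 and 67 days from 20 December 2026 (when the complaint is served) are 11 January 2027 and 25 February 2027 respectively; 28 December 2026 is 14 days too early.

Step 5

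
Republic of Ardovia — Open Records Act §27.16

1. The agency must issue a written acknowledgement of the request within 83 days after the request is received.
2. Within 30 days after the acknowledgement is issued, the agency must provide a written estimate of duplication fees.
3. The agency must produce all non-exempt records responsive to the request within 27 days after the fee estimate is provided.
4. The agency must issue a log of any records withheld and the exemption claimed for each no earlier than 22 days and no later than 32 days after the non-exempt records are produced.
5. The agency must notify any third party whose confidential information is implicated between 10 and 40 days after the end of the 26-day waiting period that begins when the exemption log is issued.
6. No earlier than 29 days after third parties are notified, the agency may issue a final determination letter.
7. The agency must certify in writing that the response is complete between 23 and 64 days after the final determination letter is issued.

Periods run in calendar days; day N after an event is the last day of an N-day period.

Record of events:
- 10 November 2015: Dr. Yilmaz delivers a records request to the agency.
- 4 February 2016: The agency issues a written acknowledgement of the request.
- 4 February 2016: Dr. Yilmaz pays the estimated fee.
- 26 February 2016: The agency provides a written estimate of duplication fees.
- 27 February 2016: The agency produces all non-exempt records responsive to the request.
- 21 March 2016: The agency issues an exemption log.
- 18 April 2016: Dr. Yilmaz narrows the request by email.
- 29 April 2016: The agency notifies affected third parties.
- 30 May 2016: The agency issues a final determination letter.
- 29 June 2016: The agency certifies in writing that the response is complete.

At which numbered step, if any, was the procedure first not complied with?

Step 1

(1) due by 10 November 2015 + 83 days = 1 February 2016; done 4 February 2016 — 3 days late.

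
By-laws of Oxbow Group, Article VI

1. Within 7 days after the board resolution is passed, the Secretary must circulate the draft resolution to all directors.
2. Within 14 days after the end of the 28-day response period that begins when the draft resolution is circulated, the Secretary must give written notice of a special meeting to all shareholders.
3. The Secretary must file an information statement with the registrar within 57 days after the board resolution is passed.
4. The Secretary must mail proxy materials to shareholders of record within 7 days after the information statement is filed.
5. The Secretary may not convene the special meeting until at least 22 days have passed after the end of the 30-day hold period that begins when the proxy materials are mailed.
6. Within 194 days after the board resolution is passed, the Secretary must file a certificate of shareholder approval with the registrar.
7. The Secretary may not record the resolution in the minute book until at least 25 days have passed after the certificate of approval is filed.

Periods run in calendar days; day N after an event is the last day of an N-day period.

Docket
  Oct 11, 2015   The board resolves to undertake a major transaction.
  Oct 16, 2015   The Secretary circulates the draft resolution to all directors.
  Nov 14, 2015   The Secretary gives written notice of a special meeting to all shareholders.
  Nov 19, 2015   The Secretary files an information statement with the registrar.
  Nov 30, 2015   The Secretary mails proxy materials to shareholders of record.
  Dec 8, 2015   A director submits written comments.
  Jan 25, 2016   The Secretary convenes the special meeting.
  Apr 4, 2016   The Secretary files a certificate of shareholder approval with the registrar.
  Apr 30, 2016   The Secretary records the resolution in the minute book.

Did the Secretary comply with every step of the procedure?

No

Step 1 — counting 7 days from Oct 11, 2015 (when the board resolution is passed) gives a deadline of Oct 18, 2015; completed Oct 16, 2015, before the deadline.
Step 2 — counting 14 days from Nov 13, 2015 (end of the 28-day response period, which began when the draft resolution is circulated on Oct 16, 2015) gives a deadline of Nov 27, 2015; Nov 14, 2015 is within that limit.
Step 3 — counting 57 days from Oct 11, 2015 (when the board resolution is passed) gives a deadline of Dec 7, 2015; Nov 19, 2015 is within that limit.
Step 4 — counting 7 days from Nov 19, 2015 (when the information statement is filed) gives a deadline of Nov 26, 2015; done Nov 30, 2015 — 4 days late.
Later steps need not be reached.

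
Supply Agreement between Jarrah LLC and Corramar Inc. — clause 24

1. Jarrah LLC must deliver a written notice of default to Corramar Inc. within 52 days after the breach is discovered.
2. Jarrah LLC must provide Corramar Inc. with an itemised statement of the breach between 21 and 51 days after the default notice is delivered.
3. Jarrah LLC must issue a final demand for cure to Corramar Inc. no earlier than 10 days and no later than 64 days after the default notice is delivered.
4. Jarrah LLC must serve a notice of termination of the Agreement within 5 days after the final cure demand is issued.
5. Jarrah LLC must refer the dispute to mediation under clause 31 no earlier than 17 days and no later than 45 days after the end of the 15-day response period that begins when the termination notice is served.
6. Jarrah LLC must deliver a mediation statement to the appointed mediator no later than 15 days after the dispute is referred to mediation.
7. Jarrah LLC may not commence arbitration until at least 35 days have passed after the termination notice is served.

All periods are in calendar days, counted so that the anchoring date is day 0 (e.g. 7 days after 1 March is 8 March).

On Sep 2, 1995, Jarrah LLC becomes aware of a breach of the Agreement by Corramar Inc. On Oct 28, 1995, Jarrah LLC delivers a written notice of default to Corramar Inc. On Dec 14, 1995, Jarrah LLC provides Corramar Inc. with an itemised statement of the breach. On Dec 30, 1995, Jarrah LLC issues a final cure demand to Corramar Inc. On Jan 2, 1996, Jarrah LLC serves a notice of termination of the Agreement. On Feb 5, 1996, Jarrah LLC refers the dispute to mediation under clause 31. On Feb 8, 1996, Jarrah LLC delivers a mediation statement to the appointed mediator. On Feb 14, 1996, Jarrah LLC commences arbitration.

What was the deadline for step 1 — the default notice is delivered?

Oct 24, 1995

Step 1 runs from Sep 2, 1995, when the breach is discovered. 52 days after Sep 2, 1995 is Oct 24, 1995.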